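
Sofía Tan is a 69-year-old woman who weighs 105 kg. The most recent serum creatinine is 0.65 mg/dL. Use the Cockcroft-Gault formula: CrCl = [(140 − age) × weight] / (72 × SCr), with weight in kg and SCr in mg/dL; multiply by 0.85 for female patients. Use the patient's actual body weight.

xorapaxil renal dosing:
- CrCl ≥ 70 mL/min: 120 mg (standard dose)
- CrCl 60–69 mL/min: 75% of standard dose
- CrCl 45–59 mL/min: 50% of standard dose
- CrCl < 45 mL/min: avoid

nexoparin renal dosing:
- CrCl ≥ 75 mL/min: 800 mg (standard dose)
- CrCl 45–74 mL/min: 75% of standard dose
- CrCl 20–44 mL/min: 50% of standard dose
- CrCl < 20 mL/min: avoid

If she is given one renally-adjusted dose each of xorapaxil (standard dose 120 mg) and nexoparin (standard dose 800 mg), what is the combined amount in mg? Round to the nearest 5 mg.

CrCl = (140 − 69) × 105 / (72 × 0.65) × 0.85 = 7455.0 / 46.80 × 0.85 ≈ 135.4 mL/min
CrCl ≈ 135 mL/min.
xorapaxil: ≥ 70 mL/min → 100% of 120 mg = 120 mg.
nexoparin: ≥ 75 mL/min → 100% of 800 mg = 800 mg.
Total = 120 + 800 = 920 mg.

920 mg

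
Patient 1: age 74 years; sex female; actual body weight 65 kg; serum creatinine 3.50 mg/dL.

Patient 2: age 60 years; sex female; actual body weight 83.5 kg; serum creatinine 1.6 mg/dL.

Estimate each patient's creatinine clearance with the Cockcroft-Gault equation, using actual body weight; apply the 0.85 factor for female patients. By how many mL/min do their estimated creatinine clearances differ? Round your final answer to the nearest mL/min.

35 mL/min

Patient 1: CrCl = (140 − 74) × 65 / (72 × 3.5) × 0.85 = 4290.0 / 252.00 × 0.85 ≈ 14.5 mL/min
Patient 2: CrCl = (140 − 60) × 83.5 / (72 × 1.6) × 0.85 = 6680.0 / 115.20 × 0.85 ≈ 49.3 mL/min
|14.5 − 49.3| = 34.8 mL/min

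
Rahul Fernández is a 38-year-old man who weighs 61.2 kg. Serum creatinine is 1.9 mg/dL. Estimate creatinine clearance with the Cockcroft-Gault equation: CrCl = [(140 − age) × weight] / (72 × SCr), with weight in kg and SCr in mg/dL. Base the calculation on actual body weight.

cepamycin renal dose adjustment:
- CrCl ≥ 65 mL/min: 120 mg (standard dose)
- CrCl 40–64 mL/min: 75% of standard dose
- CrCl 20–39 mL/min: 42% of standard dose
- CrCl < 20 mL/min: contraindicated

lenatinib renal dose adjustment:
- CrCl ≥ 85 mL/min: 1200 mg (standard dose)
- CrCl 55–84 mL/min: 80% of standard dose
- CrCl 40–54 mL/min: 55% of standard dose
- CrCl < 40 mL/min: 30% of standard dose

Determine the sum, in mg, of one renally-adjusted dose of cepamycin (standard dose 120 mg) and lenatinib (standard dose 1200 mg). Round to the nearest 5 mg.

750 mg

CrCl = (140 − 38) × 61.2 / (72 × 1.9) = 6242.4 / 136.80 ≈ 45.6 mL/min
CrCl ≈ 46 mL/min.
cepamycin: 40–64 mL/min → 75% of 120 mg = 90 mg.
lenatinib: 40–54 mL/min → 55% of 1200 mg = 660 mg.
Total = 90 + 660 = 750 mg.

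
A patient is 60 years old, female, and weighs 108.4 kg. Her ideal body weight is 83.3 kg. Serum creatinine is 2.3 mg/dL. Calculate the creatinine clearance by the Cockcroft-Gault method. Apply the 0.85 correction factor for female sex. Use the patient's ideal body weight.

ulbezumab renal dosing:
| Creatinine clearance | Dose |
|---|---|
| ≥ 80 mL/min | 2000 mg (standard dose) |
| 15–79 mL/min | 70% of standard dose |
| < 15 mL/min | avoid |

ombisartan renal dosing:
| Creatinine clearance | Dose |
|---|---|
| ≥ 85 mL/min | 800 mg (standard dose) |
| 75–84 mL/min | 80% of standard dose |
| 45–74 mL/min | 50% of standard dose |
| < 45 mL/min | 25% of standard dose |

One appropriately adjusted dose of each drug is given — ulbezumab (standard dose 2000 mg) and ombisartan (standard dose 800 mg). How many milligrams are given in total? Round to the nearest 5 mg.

CrCl = (140 − 60) × 83.3 / (72 × 2.3) × 0.85 = 6664.0 / 165.60 × 0.85 ≈ 34.2 mL/min
CrCl ≈ 34 mL/min.
ulbezumab: 15–79 mL/min → 70% of 2000 mg = 1400 mg.
ombisartan: < 45 mL/min → 25% of 800 mg = 200 mg.
Total = 1400 + 200 = 1600 mg.

1600 mg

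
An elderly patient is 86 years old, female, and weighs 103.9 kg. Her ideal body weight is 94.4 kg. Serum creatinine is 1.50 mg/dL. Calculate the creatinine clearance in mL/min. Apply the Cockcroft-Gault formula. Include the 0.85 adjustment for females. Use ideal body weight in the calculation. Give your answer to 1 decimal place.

40.1 mL/min

CrCl = (140 − 86) × 94.4 / (72 × 1.5) × 0.85 = 5097.6 / 108.00 × 0.85 ≈ 40.1 mL/min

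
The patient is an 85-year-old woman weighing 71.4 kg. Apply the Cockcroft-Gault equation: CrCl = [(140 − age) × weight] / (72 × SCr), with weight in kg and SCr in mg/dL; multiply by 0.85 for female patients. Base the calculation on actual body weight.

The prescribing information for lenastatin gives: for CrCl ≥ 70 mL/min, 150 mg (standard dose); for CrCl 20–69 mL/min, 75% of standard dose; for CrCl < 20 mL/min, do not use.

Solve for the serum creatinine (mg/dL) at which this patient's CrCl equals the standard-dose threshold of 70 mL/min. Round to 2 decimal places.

0.66 mg/dL

Standard dose requires CrCl ≥ 70 mL/min.
Set (140 − 85) × 71.4 × 0.85 / (72 × SCr) = 70
SCr = (140 − 85) × 71.4 × 0.85 / (72 × 70) = 0.662 mg/dL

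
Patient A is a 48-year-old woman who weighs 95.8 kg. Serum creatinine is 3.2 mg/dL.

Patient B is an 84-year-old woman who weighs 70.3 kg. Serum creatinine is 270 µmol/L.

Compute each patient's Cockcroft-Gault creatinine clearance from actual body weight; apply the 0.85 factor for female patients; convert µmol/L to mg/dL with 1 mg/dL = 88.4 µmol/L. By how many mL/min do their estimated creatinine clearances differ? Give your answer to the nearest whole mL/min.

17 mL/min

Patient A: CrCl = (140 − 48) × 95.8 / (72 × 3.2) × 0.85 = 8813.6 / 230.40 × 0.85 ≈ 32.5 mL/min
Patient B: SCr = 270 / 88.4 = 3.054 mg/dL
Patient B: CrCl = (140 − 84) × 70.3 / (72 × 3.054) × 0.85 = 3936.8 / 219.89 × 0.85 ≈ 15.2 mL/min
|32.5 − 15.2| = 17.3 mL/min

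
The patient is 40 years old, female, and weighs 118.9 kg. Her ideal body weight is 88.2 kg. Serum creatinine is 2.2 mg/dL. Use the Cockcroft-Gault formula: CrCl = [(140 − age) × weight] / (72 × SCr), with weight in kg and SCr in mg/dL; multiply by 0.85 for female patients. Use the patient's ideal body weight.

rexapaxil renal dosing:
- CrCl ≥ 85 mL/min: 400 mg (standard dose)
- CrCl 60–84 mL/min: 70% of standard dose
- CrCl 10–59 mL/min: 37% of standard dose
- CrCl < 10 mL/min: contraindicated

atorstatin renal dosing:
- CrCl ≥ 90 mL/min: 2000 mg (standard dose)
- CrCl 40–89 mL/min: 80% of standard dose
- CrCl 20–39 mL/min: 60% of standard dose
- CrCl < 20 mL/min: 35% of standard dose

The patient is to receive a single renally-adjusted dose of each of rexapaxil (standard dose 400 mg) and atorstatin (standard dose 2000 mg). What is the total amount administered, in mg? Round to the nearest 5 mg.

CrCl = (140 − 40) × 88.2 / (72 × 2.2) × 0.85 = 8820.0 / 158.40 × 0.85 ≈ 47.3 mL/min
CrCl ≈ 47 mL/min.
rexapaxil: 10–59 mL/min → 37% of 400 mg = 148 mg.
atorstatin: 40–89 mL/min → 80% of 2000 mg = 1600 mg.
Total = 148 + 1600 = 1748 mg.

1750 mg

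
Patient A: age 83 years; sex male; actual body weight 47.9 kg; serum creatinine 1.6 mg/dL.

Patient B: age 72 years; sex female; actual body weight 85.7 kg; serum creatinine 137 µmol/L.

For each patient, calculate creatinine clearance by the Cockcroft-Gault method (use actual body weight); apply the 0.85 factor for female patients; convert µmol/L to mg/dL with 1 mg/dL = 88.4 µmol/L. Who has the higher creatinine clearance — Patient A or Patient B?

Patient A: CrCl = (140 − 83) × 47.9 / (72 × 1.6) = 2730.3 / 115.20 ≈ 23.7 mL/min
Patient B: SCr = 137 / 88.4 = 1.55 mg/dL
Patient B: CrCl = (140 − 72) × 85.7 / (72 × 1.55) × 0.85 = 5827.6 / 111.60 × 0.85 ≈ 44.4 mL/min
23.7 vs 44.4 mL/min → Patient B is higher.

Patient B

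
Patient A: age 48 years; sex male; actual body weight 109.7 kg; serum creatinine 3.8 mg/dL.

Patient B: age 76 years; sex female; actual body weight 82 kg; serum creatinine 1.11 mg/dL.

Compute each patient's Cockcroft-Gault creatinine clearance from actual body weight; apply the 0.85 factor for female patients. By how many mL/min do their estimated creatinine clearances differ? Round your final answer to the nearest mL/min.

Patient A: CrCl = (140 − 48) × 109.7 / (72 × 3.8) = 10092.4 / 273.60 ≈ 36.9 mL/min
Patient B: CrCl = (140 − 76) × 82 / (72 × 1.11) × 0.85 = 5248.0 / 79.92 × 0.85 ≈ 55.8 mL/min
|36.9 − 55.8| = 18.9 mL/min

19 mL/min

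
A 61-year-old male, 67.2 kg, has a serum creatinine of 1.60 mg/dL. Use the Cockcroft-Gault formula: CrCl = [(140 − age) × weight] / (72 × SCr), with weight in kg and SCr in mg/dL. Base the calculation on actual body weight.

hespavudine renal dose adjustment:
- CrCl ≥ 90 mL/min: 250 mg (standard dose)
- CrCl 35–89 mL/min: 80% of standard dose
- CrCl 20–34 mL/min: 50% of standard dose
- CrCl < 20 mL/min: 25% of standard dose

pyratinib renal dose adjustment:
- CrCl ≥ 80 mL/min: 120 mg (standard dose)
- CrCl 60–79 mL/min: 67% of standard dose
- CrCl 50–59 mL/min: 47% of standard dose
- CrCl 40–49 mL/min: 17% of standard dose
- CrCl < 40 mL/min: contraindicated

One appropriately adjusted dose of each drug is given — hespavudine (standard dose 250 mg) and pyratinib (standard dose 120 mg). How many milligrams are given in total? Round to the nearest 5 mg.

220 mg

CrCl = (140 − 61) × 67.2 / (72 × 1.6) = 5308.8 / 115.20 ≈ 46.1 mL/min
CrCl ≈ 46 mL/min.
hespavudine: 35–89 mL/min → 80% of 250 mg = 200 mg.
pyratinib: 40–49 mL/min → 17% of 120 mg = 20.4 mg.
Total = 200 + 20.4 = 220.4 mg.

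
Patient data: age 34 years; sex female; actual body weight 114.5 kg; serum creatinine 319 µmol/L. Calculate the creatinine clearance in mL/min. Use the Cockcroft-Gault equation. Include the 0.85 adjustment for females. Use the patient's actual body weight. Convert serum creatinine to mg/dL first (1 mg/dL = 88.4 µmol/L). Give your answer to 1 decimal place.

39.7 mL/min

SCr = 319 / 88.4 = 3.609 mg/dL
CrCl = (140 − 34) × 114.5 / (72 × 3.609) × 0.85 = 12137.0 / 259.85 × 0.85 ≈ 39.7 mL/min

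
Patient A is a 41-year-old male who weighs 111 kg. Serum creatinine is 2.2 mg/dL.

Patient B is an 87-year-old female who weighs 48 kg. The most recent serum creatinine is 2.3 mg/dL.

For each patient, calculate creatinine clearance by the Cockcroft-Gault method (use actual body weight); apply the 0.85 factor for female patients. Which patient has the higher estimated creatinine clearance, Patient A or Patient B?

Patient A

Patient A: CrCl = (140 − 41) × 111 / (72 × 2.2) = 10989.0 / 158.40 ≈ 69.4 mL/min
Patient B: CrCl = (140 − 87) × 48 / (72 × 2.3) × 0.85 = 2544.0 / 165.60 × 0.85 ≈ 13.1 mL/min
69.4 vs 13.1 mL/min → Patient A is higher.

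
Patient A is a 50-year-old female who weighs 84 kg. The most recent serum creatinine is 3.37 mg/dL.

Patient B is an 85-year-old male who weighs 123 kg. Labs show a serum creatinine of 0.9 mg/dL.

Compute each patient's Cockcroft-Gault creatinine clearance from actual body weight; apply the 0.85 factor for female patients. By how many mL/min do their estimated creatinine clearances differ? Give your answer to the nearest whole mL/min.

Patient A: CrCl = (140 − 50) × 84 / (72 × 3.37) × 0.85 = 7560.0 / 242.64 × 0.85 ≈ 26.5 mL/min
Patient B: CrCl = (140 − 85) × 123 / (72 × 0.9) = 6765.0 / 64.80 ≈ 104.4 mL/min
|26.5 − 104.4| = 77.9 mL/min

78 mL/min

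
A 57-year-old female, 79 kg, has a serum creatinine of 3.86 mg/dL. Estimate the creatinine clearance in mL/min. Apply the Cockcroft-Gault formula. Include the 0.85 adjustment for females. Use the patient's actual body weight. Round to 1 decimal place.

CrCl = (140 − 57) × 79 / (72 × 3.86) × 0.85 = 6557.0 / 277.92 × 0.85 ≈ 20.1 mL/min

20.1 mL/min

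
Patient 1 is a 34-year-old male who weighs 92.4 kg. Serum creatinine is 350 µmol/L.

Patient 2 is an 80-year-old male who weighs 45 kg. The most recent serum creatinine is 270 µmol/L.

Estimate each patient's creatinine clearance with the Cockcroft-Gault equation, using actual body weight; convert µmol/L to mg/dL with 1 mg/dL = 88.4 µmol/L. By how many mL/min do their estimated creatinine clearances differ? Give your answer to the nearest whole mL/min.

22 mL/min

Patient 1: SCr = 350 / 88.4 = 3.959 mg/dL
Patient 1: CrCl = (140 − 34) × 92.4 / (72 × 3.959) = 9794.4 / 285.05 ≈ 34.4 mL/min
Patient 2: SCr = 270 / 88.4 = 3.054 mg/dL
Patient 2: CrCl = (140 − 80) × 45 / (72 × 3.054) = 2700.0 / 219.89 ≈ 12.3 mL/min
|34.4 − 12.3| = 22.1 mL/min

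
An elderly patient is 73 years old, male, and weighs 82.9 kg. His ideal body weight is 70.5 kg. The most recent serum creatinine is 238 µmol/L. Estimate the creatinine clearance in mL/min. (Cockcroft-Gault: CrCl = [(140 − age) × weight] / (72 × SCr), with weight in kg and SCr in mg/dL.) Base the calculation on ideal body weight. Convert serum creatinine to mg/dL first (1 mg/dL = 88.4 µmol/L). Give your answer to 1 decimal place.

SCr = 238 / 88.4 = 2.692 mg/dL
CrCl = (140 − 73) × 70.5 / (72 × 2.692) = 4723.5 / 193.82 ≈ 24.4 mL/min

24.4 mL/min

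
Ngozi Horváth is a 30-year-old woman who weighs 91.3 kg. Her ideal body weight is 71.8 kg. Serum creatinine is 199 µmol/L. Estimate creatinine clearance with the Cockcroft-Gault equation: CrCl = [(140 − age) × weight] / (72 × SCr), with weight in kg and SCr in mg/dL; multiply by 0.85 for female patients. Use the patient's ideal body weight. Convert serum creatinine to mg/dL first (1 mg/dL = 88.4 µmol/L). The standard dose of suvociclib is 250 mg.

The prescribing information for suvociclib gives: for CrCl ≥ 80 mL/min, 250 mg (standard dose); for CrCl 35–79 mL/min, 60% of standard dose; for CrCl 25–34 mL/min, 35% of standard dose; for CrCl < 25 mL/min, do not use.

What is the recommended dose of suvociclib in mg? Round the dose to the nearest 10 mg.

150 mg

SCr = 199 / 88.4 = 2.251 mg/dL
CrCl = (140 − 30) × 71.8 / (72 × 2.251) × 0.85 = 7898.0 / 162.07 × 0.85 ≈ 41.4 mL/min
CrCl ≈ 41 mL/min → bracket 35–79 mL/min.
60% of 250 mg = 150 mg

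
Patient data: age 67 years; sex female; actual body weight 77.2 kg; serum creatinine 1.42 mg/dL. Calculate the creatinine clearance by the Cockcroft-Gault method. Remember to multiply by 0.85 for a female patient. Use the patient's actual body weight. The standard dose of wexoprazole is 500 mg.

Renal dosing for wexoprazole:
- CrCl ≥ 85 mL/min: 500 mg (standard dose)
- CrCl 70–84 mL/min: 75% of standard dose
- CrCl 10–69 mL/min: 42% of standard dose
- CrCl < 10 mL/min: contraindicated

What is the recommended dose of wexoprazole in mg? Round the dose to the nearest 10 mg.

CrCl = (140 − 67) × 77.2 / (72 × 1.42) × 0.85 = 5635.6 / 102.24 × 0.85 ≈ 46.9 mL/min
CrCl ≈ 47 mL/min → bracket 10–69 mL/min.
42% of 500 mg = 210 mg

210 mg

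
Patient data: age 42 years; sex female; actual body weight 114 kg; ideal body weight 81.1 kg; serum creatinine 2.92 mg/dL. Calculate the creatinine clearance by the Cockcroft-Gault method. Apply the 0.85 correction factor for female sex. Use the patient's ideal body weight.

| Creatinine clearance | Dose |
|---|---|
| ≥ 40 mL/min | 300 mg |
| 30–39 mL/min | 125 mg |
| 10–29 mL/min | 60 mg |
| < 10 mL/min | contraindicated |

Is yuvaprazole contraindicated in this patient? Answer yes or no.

no

CrCl = (140 − 42) × 81.1 / (72 × 2.92) × 0.85 = 7947.8 / 210.24 × 0.85 ≈ 32.1 mL/min
CrCl ≈ 32 mL/min, which is ≥ 10 mL/min.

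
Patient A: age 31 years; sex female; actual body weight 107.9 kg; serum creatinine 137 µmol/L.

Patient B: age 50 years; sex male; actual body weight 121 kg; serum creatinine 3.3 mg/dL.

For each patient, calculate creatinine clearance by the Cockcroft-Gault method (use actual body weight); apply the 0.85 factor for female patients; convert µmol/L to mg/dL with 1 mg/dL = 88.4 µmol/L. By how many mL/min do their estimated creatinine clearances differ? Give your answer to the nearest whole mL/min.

Patient A: SCr = 137 / 88.4 = 1.55 mg/dL
Patient A: CrCl = (140 − 31) × 107.9 / (72 × 1.55) × 0.85 = 11761.1 / 111.60 × 0.85 ≈ 89.6 mL/min
Patient B: CrCl = (140 − 50) × 121 / (72 × 3.3) = 10890.0 / 237.60 ≈ 45.8 mL/min
|89.6 − 45.8| = 43.8 mL/min

44 mL/min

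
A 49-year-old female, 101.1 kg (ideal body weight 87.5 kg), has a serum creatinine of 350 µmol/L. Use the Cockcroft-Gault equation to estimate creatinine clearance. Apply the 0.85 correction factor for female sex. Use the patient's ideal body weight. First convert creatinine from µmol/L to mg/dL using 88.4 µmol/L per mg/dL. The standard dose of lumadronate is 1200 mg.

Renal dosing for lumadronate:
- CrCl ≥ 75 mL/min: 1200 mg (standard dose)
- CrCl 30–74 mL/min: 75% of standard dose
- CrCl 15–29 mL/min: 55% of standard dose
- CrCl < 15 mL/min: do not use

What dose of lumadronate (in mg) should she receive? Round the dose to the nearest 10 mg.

660 mg

SCr = 350 / 88.4 = 3.959 mg/dL
CrCl = (140 − 49) × 87.5 / (72 × 3.959) × 0.85 = 7962.5 / 285.05 × 0.85 ≈ 23.7 mL/min
CrCl ≈ 24 mL/min → bracket 15–29 mL/min.
55% of 1200 mg = 660 mg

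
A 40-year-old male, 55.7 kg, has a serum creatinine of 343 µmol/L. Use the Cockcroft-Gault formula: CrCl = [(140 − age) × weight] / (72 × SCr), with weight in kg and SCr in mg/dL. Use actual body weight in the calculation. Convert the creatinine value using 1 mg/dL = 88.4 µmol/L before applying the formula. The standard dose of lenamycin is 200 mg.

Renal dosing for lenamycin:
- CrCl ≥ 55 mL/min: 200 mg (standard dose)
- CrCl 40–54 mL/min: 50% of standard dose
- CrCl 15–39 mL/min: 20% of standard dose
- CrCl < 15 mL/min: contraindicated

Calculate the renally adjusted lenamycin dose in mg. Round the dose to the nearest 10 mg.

40 mg

SCr = 343 / 88.4 = 3.88 mg/dL
CrCl = (140 − 40) × 55.7 / (72 × 3.88) = 5570.0 / 279.36 ≈ 19.9 mL/min
CrCl ≈ 20 mL/min → bracket 15–39 mL/min.
20% of 200 mg = 40 mg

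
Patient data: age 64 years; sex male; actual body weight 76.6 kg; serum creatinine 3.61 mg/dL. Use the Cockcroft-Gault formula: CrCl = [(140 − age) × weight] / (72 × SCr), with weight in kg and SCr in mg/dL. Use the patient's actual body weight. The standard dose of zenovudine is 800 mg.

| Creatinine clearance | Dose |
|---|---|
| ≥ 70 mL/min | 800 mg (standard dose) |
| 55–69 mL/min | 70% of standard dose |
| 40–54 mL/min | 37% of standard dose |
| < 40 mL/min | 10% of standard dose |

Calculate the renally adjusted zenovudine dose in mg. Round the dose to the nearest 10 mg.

80 mg

CrCl = (140 − 64) × 76.6 / (72 × 3.61) = 5821.6 / 259.92 ≈ 22.4 mL/min
CrCl ≈ 22 mL/min → bracket < 40 mL/min.
10% of 800 mg = 80 mg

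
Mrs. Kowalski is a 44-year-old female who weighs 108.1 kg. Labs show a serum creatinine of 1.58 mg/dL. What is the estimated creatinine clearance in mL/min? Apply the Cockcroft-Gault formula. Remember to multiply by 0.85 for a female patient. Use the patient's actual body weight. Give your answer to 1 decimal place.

77.5 mL/min

CrCl = (140 − 44) × 108.1 / (72 × 1.58) × 0.85 = 10377.6 / 113.76 × 0.85 ≈ 77.5 mL/min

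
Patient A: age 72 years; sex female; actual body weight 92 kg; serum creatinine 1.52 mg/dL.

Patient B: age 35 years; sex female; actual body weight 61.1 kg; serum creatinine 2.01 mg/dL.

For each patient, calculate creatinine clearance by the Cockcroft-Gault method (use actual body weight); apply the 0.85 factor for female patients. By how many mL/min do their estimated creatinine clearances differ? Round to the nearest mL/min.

11 mL/min

Patient A: CrCl = (140 − 72) × 92 / (72 × 1.52) × 0.85 = 6256.0 / 109.44 × 0.85 ≈ 48.6 mL/min
Patient B: CrCl = (140 − 35) × 61.1 / (72 × 2.01) × 0.85 = 6415.5 / 144.72 × 0.85 ≈ 37.7 mL/min
|48.6 − 37.7| = 10.9 mL/min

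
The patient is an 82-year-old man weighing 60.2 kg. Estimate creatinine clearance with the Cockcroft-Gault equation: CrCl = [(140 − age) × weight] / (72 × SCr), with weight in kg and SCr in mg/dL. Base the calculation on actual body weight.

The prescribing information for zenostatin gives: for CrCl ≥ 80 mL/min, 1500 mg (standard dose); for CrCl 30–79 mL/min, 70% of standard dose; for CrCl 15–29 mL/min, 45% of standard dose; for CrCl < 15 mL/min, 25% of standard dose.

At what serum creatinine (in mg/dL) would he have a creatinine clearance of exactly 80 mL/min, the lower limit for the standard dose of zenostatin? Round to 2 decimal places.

Standard dose requires CrCl ≥ 80 mL/min.
Set (140 − 82) × 60.2 / (72 × SCr) = 80
SCr = (140 − 82) × 60.2 / (72 × 80) = 0.606 mg/dL

0.61 mg/dL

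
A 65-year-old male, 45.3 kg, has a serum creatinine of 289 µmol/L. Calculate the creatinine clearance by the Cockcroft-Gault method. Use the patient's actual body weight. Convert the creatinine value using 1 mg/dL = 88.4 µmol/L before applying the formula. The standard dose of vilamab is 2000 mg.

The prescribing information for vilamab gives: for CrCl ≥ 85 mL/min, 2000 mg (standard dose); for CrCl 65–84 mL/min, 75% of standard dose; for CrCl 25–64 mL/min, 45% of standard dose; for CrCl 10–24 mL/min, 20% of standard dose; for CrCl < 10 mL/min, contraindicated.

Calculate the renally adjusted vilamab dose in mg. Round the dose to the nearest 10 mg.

400 mg

SCr = 289 / 88.4 = 3.269 mg/dL
CrCl = (140 − 65) × 45.3 / (72 × 3.269) = 3397.5 / 235.37 ≈ 14.4 mL/min
CrCl ≈ 14 mL/min → bracket 10–24 mL/min.
20% of 2000 mg = 400 mg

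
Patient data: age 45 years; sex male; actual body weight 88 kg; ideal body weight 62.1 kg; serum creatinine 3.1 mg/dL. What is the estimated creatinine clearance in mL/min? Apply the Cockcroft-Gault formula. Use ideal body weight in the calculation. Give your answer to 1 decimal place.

26.4 mL/min

CrCl = (140 − 45) × 62.1 / (72 × 3.1) = 5899.5 / 223.20 ≈ 26.4 mL/min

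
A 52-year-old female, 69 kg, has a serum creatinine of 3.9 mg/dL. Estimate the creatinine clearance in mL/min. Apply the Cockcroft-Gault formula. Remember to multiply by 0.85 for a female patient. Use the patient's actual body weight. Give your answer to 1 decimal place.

18.4 mL/min

CrCl = (140 − 52) × 69 / (72 × 3.9) × 0.85 = 6072.0 / 280.80 × 0.85 ≈ 18.4 mL/min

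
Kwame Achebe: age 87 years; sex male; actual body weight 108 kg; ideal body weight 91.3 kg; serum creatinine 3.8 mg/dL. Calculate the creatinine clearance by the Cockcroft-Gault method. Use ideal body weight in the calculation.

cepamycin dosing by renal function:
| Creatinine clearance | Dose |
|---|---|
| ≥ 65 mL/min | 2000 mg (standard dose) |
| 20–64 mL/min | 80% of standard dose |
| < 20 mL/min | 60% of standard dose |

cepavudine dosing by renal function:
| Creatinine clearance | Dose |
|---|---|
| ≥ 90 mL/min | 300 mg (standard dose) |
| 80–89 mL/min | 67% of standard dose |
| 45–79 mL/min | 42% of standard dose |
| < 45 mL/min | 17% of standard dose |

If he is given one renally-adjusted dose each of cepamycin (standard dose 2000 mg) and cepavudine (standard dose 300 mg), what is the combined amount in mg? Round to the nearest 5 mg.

1250 mg

CrCl = (140 − 87) × 91.3 / (72 × 3.8) = 4838.9 / 273.60 ≈ 17.7 mL/min
CrCl ≈ 18 mL/min.
cepamycin: < 20 mL/min → 60% of 2000 mg = 1200 mg.
cepavudine: < 45 mL/min → 17% of 300 mg = 51 mg.
Total = 1200 + 51 = 1251 mg.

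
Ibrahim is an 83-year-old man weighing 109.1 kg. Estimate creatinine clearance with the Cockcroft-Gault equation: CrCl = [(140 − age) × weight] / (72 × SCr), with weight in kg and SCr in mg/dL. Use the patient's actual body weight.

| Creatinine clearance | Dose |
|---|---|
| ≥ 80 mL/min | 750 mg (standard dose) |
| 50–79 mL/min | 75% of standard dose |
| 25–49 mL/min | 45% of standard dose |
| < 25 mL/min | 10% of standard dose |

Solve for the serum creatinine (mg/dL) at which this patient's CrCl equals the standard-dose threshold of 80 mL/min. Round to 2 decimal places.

1.08 mg/dL

Standard dose requires CrCl ≥ 80 mL/min.
Set (140 − 83) × 109.1 / (72 × SCr) = 80
SCr = (140 − 83) × 109.1 / (72 × 80) = 1.080 mg/dL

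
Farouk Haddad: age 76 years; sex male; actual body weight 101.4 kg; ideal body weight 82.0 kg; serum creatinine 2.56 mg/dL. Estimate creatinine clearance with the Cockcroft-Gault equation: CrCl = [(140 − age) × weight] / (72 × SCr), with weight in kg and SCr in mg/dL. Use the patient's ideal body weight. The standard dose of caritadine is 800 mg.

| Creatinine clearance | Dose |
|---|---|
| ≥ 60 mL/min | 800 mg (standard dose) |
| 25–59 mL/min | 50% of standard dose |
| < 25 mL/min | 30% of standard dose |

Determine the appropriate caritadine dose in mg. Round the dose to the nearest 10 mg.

CrCl = (140 − 76) × 82 / (72 × 2.56) = 5248.0 / 184.32 ≈ 28.5 mL/min
CrCl ≈ 28 mL/min → bracket 25–59 mL/min.
50% of 800 mg = 400 mg

400 mg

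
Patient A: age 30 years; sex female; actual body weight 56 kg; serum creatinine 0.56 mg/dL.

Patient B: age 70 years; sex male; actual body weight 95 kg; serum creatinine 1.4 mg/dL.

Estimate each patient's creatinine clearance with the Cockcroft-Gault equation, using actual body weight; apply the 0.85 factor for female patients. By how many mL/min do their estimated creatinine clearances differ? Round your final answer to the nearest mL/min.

Patient A: CrCl = (140 − 30) × 56 / (72 × 0.56) × 0.85 = 6160.0 / 40.32 × 0.85 ≈ 129.9 mL/min
Patient B: CrCl = (140 − 70) × 95 / (72 × 1.4) = 6650.0 / 100.80 ≈ 66.0 mL/min
|129.9 − 66.0| = 63.9 mL/min

64 mL/min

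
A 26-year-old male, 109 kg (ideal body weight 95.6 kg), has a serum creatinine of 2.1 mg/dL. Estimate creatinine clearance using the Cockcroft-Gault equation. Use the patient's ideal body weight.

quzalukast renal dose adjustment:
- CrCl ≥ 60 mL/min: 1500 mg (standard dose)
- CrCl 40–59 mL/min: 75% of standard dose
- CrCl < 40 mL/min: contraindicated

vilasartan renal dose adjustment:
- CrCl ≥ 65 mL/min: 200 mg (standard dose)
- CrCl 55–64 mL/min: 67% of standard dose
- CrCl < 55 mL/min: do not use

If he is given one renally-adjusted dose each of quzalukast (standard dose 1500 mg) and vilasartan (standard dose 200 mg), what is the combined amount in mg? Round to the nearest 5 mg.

CrCl = (140 − 26) × 95.6 / (72 × 2.1) = 10898.4 / 151.20 ≈ 72.1 mL/min
CrCl ≈ 72 mL/min.
quzalukast: ≥ 60 mL/min → 100% of 1500 mg = 1500 mg.
vilasartan: ≥ 65 mL/min → 100% of 200 mg = 200 mg.
Total = 1500 + 200 = 1700 mg.

1700 mg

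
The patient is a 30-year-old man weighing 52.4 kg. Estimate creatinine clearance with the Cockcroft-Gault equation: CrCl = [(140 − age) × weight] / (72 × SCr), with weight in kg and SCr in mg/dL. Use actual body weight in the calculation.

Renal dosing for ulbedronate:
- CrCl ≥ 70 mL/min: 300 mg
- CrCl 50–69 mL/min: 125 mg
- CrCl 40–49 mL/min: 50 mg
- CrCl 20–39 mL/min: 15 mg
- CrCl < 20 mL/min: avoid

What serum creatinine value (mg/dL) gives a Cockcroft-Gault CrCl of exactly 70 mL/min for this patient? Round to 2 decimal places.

1.14 mg/dL

Standard dose requires CrCl ≥ 70 mL/min.
Set (140 − 30) × 52.4 / (72 × SCr) = 70
SCr = (140 − 30) × 52.4 / (72 × 70) = 1.144 mg/dL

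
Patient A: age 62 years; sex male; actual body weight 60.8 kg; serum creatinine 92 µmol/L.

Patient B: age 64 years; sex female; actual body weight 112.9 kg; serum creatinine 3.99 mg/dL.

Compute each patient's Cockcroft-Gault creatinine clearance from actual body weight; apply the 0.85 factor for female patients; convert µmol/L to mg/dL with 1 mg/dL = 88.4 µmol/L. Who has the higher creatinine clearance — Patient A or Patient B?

Patient A

Patient A: SCr = 92 / 88.4 = 1.041 mg/dL
Patient A: CrCl = (140 − 62) × 60.8 / (72 × 1.041) = 4742.4 / 74.95 ≈ 63.3 mL/min
Patient B: CrCl = (140 − 64) × 112.9 / (72 × 3.99) × 0.85 = 8580.4 / 287.28 × 0.85 ≈ 25.4 mL/min
63.3 vs 25.4 mL/min → Patient A is higher.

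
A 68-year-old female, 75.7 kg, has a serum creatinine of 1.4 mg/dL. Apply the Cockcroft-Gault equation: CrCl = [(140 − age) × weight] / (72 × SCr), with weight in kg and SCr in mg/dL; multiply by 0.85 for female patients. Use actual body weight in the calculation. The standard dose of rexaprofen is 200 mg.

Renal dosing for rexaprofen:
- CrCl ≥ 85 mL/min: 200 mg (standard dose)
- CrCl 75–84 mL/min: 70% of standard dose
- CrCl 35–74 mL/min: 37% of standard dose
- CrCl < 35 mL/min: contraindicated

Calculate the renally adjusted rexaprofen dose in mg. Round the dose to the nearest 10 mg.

CrCl = (140 − 68) × 75.7 / (72 × 1.4) × 0.85 = 5450.4 / 100.80 × 0.85 ≈ 46.0 mL/min
CrCl ≈ 46 mL/min → bracket 35–74 mL/min.
37% of 200 mg = 74 mg → 70 mg

70 mg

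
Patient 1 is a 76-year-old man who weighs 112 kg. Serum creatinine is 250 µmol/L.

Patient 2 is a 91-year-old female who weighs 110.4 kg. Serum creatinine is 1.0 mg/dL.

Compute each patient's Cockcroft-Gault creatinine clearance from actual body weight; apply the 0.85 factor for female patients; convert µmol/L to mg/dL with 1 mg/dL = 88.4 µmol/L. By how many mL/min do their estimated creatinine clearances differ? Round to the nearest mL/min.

29 mL/min

Patient 1: SCr = 250 / 88.4 = 2.828 mg/dL
Patient 1: CrCl = (140 − 76) × 112 / (72 × 2.828) = 7168.0 / 203.62 ≈ 35.2 mL/min
Patient 2: CrCl = (140 − 91) × 110.4 / (72 × 1) × 0.85 = 5409.6 / 72.00 × 0.85 ≈ 63.9 mL/min
|35.2 − 63.9| = 28.7 mL/min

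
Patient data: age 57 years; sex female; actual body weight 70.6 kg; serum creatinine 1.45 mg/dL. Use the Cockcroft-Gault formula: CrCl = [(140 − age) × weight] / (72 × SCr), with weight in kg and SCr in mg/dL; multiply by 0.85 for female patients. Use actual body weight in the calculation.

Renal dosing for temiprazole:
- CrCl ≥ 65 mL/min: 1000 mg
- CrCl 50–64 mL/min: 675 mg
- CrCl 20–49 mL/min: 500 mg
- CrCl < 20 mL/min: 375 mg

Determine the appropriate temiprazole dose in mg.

500 mg

CrCl = (140 − 57) × 70.6 / (72 × 1.45) × 0.85 = 5859.8 / 104.40 × 0.85 ≈ 47.7 mL/min
CrCl ≈ 48 mL/min → bracket 20–49 mL/min.
Dose for this bracket: 500 mg.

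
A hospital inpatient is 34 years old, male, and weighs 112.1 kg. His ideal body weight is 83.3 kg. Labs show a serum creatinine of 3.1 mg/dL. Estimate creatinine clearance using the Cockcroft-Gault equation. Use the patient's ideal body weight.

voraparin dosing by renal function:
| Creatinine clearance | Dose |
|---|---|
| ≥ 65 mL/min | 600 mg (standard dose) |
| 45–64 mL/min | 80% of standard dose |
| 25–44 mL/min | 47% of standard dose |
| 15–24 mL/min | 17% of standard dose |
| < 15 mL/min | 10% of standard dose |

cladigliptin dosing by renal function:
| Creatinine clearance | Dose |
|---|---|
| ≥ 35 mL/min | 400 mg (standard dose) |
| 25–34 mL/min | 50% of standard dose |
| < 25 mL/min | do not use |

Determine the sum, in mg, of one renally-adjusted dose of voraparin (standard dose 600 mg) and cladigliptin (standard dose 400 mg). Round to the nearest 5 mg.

CrCl = (140 − 34) × 83.3 / (72 × 3.1) = 8829.8 / 223.20 ≈ 39.6 mL/min
CrCl ≈ 40 mL/min.
voraparin: 25–44 mL/min → 47% of 600 mg = 282 mg.
cladigliptin: ≥ 35 mL/min → 100% of 400 mg = 400 mg.
Total = 282 + 400 = 682 mg.

680 mg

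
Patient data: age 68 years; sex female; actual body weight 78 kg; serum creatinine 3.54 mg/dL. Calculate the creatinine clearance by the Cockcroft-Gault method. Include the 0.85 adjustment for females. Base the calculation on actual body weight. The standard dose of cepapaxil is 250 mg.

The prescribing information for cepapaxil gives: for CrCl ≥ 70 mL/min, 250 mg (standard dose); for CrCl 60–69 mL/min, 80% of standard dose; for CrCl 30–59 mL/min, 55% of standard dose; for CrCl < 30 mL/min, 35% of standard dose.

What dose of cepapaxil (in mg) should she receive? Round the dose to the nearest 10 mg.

90 mg

CrCl = (140 − 68) × 78 / (72 × 3.54) × 0.85 = 5616.0 / 254.88 × 0.85 ≈ 18.7 mL/min
CrCl ≈ 19 mL/min → bracket < 30 mL/min.
35% of 250 mg = 87.5 mg → 90 mg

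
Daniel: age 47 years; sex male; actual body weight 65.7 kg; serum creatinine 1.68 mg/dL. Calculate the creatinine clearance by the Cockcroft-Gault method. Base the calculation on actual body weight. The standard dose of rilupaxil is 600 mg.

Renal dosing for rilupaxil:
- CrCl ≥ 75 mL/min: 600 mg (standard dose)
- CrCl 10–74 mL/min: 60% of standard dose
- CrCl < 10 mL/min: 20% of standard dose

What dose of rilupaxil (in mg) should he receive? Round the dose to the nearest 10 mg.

CrCl = (140 − 47) × 65.7 / (72 × 1.68) = 6110.1 / 120.96 ≈ 50.5 mL/min
CrCl ≈ 51 mL/min → bracket 10–74 mL/min.
60% of 600 mg = 360 mg

360 mg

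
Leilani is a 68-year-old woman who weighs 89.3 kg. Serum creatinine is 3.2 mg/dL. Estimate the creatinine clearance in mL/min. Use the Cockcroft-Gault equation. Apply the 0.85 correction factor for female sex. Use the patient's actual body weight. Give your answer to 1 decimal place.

CrCl = (140 − 68) × 89.3 / (72 × 3.2) × 0.85 = 6429.6 / 230.40 × 0.85 ≈ 23.7 mL/min

23.7 mL/min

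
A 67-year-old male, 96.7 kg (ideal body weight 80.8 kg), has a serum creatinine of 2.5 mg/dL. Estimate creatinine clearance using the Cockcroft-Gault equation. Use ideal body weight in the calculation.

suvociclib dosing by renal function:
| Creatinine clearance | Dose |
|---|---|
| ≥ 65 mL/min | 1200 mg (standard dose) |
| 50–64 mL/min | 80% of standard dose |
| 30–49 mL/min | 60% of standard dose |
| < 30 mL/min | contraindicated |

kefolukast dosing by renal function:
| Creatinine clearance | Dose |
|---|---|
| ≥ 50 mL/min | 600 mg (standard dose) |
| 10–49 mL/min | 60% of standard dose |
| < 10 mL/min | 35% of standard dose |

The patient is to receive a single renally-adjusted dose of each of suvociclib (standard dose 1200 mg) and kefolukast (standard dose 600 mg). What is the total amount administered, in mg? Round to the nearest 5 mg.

CrCl = (140 − 67) × 80.8 / (72 × 2.5) = 5898.4 / 180.00 ≈ 32.8 mL/min
CrCl ≈ 33 mL/min.
suvociclib: 30–49 mL/min → 60% of 1200 mg = 720 mg.
kefolukast: 10–49 mL/min → 60% of 600 mg = 360 mg.
Total = 720 + 360 = 1080 mg.

1080 mg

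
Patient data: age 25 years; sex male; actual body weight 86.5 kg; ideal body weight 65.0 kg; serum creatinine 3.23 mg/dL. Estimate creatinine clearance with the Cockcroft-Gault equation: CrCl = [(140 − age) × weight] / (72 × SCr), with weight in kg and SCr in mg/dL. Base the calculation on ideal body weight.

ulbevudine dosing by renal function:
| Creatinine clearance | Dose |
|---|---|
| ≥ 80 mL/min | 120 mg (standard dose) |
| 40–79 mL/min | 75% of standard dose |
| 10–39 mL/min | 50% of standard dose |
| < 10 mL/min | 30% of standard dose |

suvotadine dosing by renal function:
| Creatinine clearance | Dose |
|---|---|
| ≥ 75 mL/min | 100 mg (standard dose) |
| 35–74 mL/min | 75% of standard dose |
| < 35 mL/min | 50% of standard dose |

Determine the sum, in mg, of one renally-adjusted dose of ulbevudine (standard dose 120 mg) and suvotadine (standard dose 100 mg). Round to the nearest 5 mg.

CrCl = (140 − 25) × 65 / (72 × 3.23) = 7475.0 / 232.56 ≈ 32.1 mL/min
CrCl ≈ 32 mL/min.
ulbevudine: 10–39 mL/min → 50% of 120 mg = 60 mg.
suvotadine: < 35 mL/min → 50% of 100 mg = 50 mg.
Total = 60 + 50 = 110 mg.

110 mg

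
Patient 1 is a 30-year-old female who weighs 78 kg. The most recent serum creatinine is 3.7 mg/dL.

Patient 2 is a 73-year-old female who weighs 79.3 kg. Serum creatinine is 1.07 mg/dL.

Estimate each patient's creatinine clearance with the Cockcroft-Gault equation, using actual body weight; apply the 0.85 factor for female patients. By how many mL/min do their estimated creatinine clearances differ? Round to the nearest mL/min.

31 mL/min

Patient 1: CrCl = (140 − 30) × 78 / (72 × 3.7) × 0.85 = 8580.0 / 266.40 × 0.85 ≈ 27.4 mL/min
Patient 2: CrCl = (140 − 73) × 79.3 / (72 × 1.07) × 0.85 = 5313.1 / 77.04 × 0.85 ≈ 58.6 mL/min
|27.4 − 58.6| = 31.2 mL/min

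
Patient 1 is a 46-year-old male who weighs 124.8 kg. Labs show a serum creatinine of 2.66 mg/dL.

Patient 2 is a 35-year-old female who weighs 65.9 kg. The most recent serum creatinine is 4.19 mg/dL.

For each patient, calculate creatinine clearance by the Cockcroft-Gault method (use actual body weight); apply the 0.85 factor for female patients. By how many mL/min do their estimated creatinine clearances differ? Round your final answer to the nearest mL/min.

42 mL/min

Patient 1: CrCl = (140 − 46) × 124.8 / (72 × 2.66) = 11731.2 / 191.52 ≈ 61.3 mL/min
Patient 2: CrCl = (140 − 35) × 65.9 / (72 × 4.19) × 0.85 = 6919.5 / 301.68 × 0.85 ≈ 19.5 mL/min
|61.3 − 19.5| = 41.8 mL/min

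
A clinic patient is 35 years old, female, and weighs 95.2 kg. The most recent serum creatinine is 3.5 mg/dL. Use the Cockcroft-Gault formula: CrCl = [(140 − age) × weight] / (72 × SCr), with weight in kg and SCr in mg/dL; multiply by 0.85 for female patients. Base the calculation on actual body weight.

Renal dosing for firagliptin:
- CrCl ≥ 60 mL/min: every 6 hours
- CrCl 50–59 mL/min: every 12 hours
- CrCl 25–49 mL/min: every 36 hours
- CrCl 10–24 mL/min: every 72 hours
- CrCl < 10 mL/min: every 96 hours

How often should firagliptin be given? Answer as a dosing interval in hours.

every 36 hours

CrCl = (140 − 35) × 95.2 / (72 × 3.5) × 0.85 = 9996.0 / 252.00 × 0.85 ≈ 33.7 mL/min
CrCl ≈ 34 mL/min → bracket 25–49 mL/min → every 36 hours.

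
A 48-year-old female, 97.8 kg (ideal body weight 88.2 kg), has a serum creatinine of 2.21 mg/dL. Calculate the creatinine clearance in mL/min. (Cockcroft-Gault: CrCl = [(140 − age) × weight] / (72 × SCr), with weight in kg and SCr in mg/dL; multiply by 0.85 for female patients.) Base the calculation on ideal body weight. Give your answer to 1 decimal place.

43.3 mL/min

CrCl = (140 − 48) × 88.2 / (72 × 2.21) × 0.85 = 8114.4 / 159.12 × 0.85 ≈ 43.3 mL/min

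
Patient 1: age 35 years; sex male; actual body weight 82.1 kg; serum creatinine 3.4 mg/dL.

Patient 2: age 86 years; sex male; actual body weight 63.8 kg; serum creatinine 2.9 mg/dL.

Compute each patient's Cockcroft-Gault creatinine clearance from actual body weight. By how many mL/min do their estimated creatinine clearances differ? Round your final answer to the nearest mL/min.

Patient 1: CrCl = (140 − 35) × 82.1 / (72 × 3.4) = 8620.5 / 244.80 ≈ 35.2 mL/min
Patient 2: CrCl = (140 − 86) × 63.8 / (72 × 2.9) = 3445.2 / 208.80 ≈ 16.5 mL/min
|35.2 − 16.5| = 18.7 mL/min

19 mL/min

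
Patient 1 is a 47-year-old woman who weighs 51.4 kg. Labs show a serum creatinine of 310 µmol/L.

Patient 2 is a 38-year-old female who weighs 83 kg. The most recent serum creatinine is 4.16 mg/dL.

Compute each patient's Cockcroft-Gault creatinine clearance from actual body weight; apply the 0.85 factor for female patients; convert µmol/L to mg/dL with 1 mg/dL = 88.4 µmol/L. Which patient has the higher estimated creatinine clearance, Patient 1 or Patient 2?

Patient 1: SCr = 310 / 88.4 = 3.507 mg/dL
Patient 1: CrCl = (140 − 47) × 51.4 / (72 × 3.507) × 0.85 = 4780.2 / 252.50 × 0.85 ≈ 16.1 mL/min
Patient 2: CrCl = (140 − 38) × 83 / (72 × 4.16) × 0.85 = 8466.0 / 299.52 × 0.85 ≈ 24.0 mL/min
16.1 vs 24.0 mL/min → Patient 2 is higher.

Patient 2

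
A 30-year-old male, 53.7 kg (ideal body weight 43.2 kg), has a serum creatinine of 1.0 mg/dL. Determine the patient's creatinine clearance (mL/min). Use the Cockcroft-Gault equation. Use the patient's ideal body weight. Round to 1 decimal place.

66.0 mL/min

CrCl = (140 − 30) × 43.2 / (72 × 1) = 4752.0 / 72.00 ≈ 66.0 mL/min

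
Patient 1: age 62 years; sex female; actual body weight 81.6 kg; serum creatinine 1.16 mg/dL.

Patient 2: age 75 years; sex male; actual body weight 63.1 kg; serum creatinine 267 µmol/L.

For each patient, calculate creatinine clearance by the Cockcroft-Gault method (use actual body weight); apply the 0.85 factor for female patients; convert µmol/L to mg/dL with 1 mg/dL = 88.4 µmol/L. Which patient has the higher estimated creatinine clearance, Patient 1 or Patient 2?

Patient 1

Patient 1: CrCl = (140 − 62) × 81.6 / (72 × 1.16) × 0.85 = 6364.8 / 83.52 × 0.85 ≈ 64.8 mL/min
Patient 2: SCr = 267 / 88.4 = 3.02 mg/dL
Patient 2: CrCl = (140 − 75) × 63.1 / (72 × 3.02) = 4101.5 / 217.44 ≈ 18.9 mL/min
64.8 vs 18.9 mL/min → Patient 1 is higher.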